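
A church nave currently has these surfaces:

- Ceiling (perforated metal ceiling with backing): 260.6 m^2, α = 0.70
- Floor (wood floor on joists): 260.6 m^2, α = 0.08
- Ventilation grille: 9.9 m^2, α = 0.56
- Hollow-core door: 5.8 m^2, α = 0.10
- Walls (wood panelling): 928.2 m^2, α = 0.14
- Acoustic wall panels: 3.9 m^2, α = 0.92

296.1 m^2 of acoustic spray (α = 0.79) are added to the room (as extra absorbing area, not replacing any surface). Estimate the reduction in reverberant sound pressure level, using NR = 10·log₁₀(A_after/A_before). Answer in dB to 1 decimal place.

2.3 dB

Total absorption A_before = 260.6·0.70 + 260.6·0.08 + 9.9·0.56 + 5.8·0.10 + 928.2·0.14 + 3.9·0.92
  = 182.420 + 20.848 + 5.544 + 0.580 + 129.948 + 3.588 = 342.928 m^2 sabins.
Treatment contributes 296.1·0.79 = 233.919 sabins.
A_after = 342.928 + 233.919 = 576.847 sabins.
NR = 10·log₁₀(576.847/342.928) = 2.3 dB.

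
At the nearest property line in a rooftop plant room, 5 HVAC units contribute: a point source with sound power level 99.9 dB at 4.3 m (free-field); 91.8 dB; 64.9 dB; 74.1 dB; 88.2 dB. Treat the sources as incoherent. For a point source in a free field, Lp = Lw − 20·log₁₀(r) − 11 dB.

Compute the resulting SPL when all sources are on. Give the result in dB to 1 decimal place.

93.5 dB

Source at 4.3 m: Lp = 99.9 − 20·log₁₀(4.3) − 11 = 76.2 dB.
Sum in the linear (power) domain: Σ 10^(Lᵢ/10) = 10^(76.2/10) + 10^(91.8/10) + 10^(64.9/10) + 10^(74.1/10) + 10^(88.2/10) = 2.245e+09.
L_total = 10·log₁₀(2.245e+09) = 93.5 dB.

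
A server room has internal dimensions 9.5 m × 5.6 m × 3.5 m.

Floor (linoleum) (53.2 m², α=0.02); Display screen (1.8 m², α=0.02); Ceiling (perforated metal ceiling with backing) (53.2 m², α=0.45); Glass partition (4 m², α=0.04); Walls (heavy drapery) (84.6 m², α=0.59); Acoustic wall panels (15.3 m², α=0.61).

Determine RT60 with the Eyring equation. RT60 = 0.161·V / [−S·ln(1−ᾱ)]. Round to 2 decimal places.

0.28 sec

S = Σ Sᵢ = 212.1 m².
Σ(Sᵢαᵢ) = 53.2×0.02 + 1.8×0.02 + 53.2×0.45 + 4×0.04 + 84.6×0.59 + 15.3×0.61 = 84.447.
ᾱ = 84.447 / 212.1 = 0.3981.
Eyring denominator: −S ln(1−ᾱ) = 107.676.
V = 9.5 × 5.6 × 3.5 = 186.2 m³.
RT60 = 0.161 × 186.2 / 107.676 = 0.28 s.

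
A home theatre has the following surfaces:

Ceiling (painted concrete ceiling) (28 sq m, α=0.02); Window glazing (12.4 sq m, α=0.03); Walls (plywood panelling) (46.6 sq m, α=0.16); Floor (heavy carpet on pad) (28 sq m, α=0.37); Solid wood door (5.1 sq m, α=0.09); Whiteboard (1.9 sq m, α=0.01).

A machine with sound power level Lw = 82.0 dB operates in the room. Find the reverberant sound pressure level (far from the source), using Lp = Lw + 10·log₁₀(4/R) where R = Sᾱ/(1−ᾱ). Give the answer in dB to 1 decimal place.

A = 19.226 sabins; S = 122.0 sq m.
ᾱ = 0.1576, so room constant R = A/(1−ᾱ) = 22.823 sq m.
Lp = Lw + 10 log₁₀(4/R) = 82.0 -7.56 = 74.4 dB.

74.4 dB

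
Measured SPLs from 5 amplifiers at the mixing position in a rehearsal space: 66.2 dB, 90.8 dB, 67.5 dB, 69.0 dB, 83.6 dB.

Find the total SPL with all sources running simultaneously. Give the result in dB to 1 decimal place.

91.6 dB

Converting to relative power and adding: 10^(66.2/10) + 10^(90.8/10) + 10^(67.5/10) + 10^(69.0/10) + 10^(83.6/10) = 1.449e+09.
L_total = 10·log₁₀(1.449e+09) = 91.6 dB.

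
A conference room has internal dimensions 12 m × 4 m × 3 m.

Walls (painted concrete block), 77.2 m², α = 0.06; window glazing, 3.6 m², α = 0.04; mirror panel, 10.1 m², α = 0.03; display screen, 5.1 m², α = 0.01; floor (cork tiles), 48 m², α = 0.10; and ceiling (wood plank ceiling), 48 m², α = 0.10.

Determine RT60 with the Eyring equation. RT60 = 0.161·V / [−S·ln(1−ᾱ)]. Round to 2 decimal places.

1.51 seconds

S = Σ Sᵢ = 192.0 m².
Σ(Sᵢαᵢ) = 77.2·0.06 + 3.6·0.04 + 10.1·0.03 + 5.1·0.01 + 48·0.10 + 48·0.10 = 14.730.
ᾱ = 14.730 / 192.0 = 0.0767.
−S·ln(1−ᾱ) = −192.0 × ln(1 − 0.0767) = 15.322.
V = 12 × 4 × 3 = 144 m³.
T = 0.161·V/[−S·ln(1−ᾱ)] = 0.161·144/15.322 = 1.51 s.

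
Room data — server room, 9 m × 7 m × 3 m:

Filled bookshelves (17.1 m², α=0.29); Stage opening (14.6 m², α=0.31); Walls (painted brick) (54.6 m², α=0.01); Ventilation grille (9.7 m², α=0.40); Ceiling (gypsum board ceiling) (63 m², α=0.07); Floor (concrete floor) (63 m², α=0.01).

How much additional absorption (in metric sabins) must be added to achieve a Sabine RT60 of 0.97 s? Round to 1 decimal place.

12.4 sabins

Equivalent absorption area: A₁ = 17.1×0.29 + 14.6×0.31 + 54.6×0.01 + 9.7×0.40 + 63×0.07 + 63×0.01 = 18.951 m².
V = 189 m³. Required absorption A₂ = 0.161 × 189 / 0.97 = 31.370 sabins.
Additional absorption ΔA = 31.370 − 18.951 = 12.4 sabins.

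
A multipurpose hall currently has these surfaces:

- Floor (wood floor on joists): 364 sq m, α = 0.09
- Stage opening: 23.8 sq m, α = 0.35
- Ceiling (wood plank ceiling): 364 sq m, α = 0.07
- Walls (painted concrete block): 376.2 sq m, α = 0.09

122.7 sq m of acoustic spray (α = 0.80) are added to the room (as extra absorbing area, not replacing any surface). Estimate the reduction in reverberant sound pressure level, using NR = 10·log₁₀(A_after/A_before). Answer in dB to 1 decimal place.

3.0 dB

A_before = Σ Sᵢαᵢ = 364*0.09 + 23.8*0.35 + 364*0.07 + 376.2*0.09 = 100.428 sabins.
Added absorption = 122.7 × 0.80 = 98.160 sabins.
New total A_after = 198.588 sabins.
Reduction = 10 log₁₀(A_after/A_before) = 10 log₁₀(1.9774) = 3.0 dB.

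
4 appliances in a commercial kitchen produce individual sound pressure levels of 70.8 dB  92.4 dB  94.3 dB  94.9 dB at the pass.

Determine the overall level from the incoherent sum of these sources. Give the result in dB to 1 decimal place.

Converting to relative power and adding: 10^(70.8/10) + 10^(92.4/10) + 10^(94.3/10) + 10^(94.9/10) = 7.532e+09.
Back to dB: 10·log₁₀ Σ = 98.8 dB.

98.8 dB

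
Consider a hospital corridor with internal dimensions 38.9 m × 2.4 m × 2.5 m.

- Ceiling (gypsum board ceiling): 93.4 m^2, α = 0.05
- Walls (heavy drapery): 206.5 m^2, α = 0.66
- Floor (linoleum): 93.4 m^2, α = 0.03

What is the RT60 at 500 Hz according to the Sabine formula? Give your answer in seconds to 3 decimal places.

0.261 s

Summing Sᵢαᵢ: 4.670 + 136.290 + 2.802 → A = 143.762 sabins.
V = 38.9·2.4·2.5 = 233.4 m³.
T = 0.161 V/A = 0.161·233.4/143.762 = 0.261 s.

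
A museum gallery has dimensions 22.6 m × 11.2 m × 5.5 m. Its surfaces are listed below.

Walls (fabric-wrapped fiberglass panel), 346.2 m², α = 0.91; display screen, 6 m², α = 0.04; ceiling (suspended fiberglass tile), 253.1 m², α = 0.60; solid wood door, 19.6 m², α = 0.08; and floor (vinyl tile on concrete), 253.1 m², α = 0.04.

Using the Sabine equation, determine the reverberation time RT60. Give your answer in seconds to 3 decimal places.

0.468 s

Equivalent absorption area: A = 346.2×0.91 + 6×0.04 + 253.1×0.60 + 19.6×0.08 + 253.1×0.04 = 478.834 m².
V = 22.6·11.2·5.5 = 1392.16 m³.
T = 0.161 V/A = 0.161·1392.16/478.834 = 0.468 s.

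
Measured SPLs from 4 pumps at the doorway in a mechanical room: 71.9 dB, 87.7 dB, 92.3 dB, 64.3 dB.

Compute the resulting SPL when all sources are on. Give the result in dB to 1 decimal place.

Converting to relative power and adding: 10^(71.9/10) + 10^(87.7/10) + 10^(92.3/10) + 10^(64.3/10) = 2.305e+09.
Back to dB: 10·log₁₀ Σ = 93.6 dB.

93.6 dB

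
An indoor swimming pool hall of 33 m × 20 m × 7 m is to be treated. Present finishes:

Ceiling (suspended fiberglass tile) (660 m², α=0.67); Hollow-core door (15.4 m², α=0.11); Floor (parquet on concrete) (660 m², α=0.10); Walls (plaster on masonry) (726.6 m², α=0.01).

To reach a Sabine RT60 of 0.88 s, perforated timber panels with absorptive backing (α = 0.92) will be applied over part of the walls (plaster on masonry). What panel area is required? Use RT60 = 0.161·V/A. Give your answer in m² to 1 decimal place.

360.5

Equivalent absorption area: A₁ = 660×0.67 + 15.4×0.11 + 660×0.10 + 726.6×0.01 = 517.160 m².
V = 4620 m³. Target absorption A₂ = 0.161 × 4620 / 0.88 = 845.250 sabins.
Absorption to add: 845.250 − 517.160 = 328.090 sabins.
Net gain per m²: Δα = 0.92 − 0.01 = 0.91.
Panel area = 328.090 / 0.91 = 360.5 m².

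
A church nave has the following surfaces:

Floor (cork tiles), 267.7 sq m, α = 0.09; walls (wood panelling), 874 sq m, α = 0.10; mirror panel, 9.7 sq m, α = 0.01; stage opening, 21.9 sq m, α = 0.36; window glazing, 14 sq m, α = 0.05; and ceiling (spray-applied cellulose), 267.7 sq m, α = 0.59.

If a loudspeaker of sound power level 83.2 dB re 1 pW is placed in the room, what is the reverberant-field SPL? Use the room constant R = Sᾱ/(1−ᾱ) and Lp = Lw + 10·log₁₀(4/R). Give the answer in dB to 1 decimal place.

63.9 dB

A = 278.117 sabins; S = 1455.0 sq m.
ᾱ = 0.1911, so room constant R = A/(1−ᾱ) = 343.821 sq m.
Lp = 83.2 + 10·log₁₀(4/343.821) = 83.2 + (-19.34) = 63.9 dB.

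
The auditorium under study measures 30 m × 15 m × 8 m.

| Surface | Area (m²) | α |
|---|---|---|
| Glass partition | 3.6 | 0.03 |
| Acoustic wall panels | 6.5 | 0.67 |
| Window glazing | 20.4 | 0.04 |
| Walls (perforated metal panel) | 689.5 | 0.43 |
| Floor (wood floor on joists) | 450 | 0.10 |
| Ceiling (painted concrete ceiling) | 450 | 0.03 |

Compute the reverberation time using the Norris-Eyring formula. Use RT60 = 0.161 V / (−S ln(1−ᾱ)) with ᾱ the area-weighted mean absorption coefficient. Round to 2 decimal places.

1.42 seconds

S = Σ Sᵢ = 1620.0 m².
Absorption A = 3.6·0.03 + 6.5·0.67 + 20.4·0.04 + 689.5·0.43 + 450·0.10 + 450·0.03 = 360.264 sabins.
ᾱ = 360.264 / 1620.0 = 0.2224.
−S·ln(1−ᾱ) = −1620.0 × ln(1 − 0.2224) = 407.500.
V = 30 × 15 × 8 = 3600 m³.
T = 0.161·V/[−S·ln(1−ᾱ)] = 0.161·3600/407.500 = 1.42 s.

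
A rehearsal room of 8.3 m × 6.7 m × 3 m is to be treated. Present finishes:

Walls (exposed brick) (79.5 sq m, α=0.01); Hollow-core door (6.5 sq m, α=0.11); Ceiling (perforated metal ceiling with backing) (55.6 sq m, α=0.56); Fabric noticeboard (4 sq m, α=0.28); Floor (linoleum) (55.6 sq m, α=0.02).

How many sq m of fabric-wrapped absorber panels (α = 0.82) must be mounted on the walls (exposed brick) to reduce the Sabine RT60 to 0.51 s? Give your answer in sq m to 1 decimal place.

Total absorption A₁ = 79.5·0.01 + 6.5·0.11 + 55.6·0.56 + 4·0.28 + 55.6·0.02
  = 0.795 + 0.715 + 31.136 + 1.120 + 1.112 = 34.878 sq m sabins.
Required A₂ = 0.161·166.83/0.51 = 52.666 sabins.
Absorption to add: 52.666 − 34.878 = 17.788 sabins.
Each sq m of panel replacing the walls (exposed brick) adds (0.82 − 0.01) = 0.81 sabins.
Panel area = 17.788 / 0.81 = 22.0 sq m.

22.0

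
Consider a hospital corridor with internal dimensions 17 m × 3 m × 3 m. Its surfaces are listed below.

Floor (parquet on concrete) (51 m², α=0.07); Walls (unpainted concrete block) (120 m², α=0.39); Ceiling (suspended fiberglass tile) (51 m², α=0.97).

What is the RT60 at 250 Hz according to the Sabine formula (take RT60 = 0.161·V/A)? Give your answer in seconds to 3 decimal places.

0.247 s

Equivalent absorption area: A = 51*0.07 + 120*0.39 + 51*0.97 = 99.840 m².
V = 17·3·3 = 153 m³.
Sabine: RT60 = 0.161 × 153 / 99.840 = 0.247 s.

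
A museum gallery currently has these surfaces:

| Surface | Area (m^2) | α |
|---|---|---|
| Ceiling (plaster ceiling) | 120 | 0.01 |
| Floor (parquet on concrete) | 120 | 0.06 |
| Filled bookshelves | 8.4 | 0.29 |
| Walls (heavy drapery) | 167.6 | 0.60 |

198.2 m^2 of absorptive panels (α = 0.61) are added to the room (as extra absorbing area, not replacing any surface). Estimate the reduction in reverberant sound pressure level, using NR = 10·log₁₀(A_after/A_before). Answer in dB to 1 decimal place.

3.2 dB

A_before = Σ Sᵢαᵢ = 120*0.01 + 120*0.06 + 8.4*0.29 + 167.6*0.60 = 111.396 sabins.
Treatment contributes 198.2·0.61 = 120.902 sabins.
A_after = 111.396 + 120.902 = 232.298 sabins.
NR = 10·log₁₀(232.298/111.396) = 3.2 dB.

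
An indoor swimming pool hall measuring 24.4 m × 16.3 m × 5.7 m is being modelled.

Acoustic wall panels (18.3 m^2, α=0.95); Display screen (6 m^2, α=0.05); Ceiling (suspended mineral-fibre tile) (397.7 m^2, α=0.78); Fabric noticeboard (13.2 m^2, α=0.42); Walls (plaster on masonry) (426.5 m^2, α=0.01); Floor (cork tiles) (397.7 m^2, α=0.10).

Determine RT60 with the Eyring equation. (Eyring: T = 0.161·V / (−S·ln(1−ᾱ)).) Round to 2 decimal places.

S = Σ Sᵢ = 1259.4 m^2.
Absorption A = 18.3·0.95 + 6·0.05 + 397.7·0.78 + 13.2·0.42 + 426.5·0.01 + 397.7·0.10 = 377.470 sabins.
ᾱ = 377.470 / 1259.4 = 0.2997.
−S·ln(1−ᾱ) = −1259.4 × ln(1 − 0.2997) = 448.657.
V = 24.4 × 16.3 × 5.7 = 2267.004 m³.
T = 0.161·V/[−S·ln(1−ᾱ)] = 0.161·2267.004/448.657 = 0.81 s.

0.81 sec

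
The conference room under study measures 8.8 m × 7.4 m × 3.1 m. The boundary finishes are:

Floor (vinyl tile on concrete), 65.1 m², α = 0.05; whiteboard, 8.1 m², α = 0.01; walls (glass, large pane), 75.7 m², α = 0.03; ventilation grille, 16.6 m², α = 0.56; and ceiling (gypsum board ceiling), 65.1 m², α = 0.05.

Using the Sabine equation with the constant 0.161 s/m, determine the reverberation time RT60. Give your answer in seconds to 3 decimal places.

Summing Sᵢαᵢ: 3.255 + 0.081 + 2.271 + 9.296 + 3.255 → A = 18.158 sabins.
Room volume: 201.872 m³.
Sabine: RT60 = 0.161 × 201.872 / 18.158 = 1.790 s.

1.790 seconds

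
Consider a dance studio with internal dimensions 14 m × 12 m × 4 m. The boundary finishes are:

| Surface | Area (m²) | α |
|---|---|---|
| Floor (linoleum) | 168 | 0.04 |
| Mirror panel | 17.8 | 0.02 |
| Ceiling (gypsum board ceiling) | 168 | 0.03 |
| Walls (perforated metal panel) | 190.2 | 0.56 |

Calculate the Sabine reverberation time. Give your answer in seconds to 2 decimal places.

0.91 s

Total absorption A = 168·0.04 + 17.8·0.02 + 168·0.03 + 190.2·0.56
  = 6.720 + 0.356 + 5.040 + 106.512 = 118.628 m² sabins.
Volume V = 14 × 12 × 4 = 672 m³.
T = 0.161 V/A = 0.161·672/118.628 = 0.91 s.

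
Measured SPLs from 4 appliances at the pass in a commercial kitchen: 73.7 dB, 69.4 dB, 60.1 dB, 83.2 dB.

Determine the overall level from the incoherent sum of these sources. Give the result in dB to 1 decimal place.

83.8 dB

Σ 10^(Lᵢ/10) = 2.421e+08.
Back to dB: 10·log₁₀ Σ = 83.8 dB.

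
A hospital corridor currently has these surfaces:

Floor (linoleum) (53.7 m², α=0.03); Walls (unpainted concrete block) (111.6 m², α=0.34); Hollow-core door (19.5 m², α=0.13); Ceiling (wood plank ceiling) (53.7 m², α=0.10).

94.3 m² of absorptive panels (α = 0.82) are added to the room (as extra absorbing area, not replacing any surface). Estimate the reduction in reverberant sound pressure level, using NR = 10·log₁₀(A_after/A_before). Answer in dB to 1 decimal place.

Summing Sᵢαᵢ: 1.611 + 37.944 + 2.535 + 5.370 → A_before = 47.460 sabins.
Treatment contributes 94.3·0.82 = 77.326 sabins.
A_after = 47.460 + 77.326 = 124.786 sabins.
NR = 10·log₁₀(124.786/47.460) = 4.2 dB.

4.2 dB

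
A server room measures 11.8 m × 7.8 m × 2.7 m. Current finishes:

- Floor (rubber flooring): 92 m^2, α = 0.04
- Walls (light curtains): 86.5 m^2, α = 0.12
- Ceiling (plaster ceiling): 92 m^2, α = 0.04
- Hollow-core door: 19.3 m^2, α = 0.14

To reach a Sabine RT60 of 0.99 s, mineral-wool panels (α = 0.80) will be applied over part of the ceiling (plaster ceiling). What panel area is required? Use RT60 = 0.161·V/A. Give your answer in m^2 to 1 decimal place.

A₁ = Σ Sᵢαᵢ = 92·0.04 + 86.5·0.12 + 92·0.04 + 19.3·0.14 = 20.442 sabins.
V = 248.508 m³. Target absorption A₂ = 0.161 × 248.508 / 0.99 = 40.414 sabins.
ΔA needed = 40.414 − 20.442 = 19.972 sabins.
Net gain per m^2: Δα = 0.80 − 0.04 = 0.76.
Panel area = 19.972 / 0.76 = 26.3 m^2.

26.3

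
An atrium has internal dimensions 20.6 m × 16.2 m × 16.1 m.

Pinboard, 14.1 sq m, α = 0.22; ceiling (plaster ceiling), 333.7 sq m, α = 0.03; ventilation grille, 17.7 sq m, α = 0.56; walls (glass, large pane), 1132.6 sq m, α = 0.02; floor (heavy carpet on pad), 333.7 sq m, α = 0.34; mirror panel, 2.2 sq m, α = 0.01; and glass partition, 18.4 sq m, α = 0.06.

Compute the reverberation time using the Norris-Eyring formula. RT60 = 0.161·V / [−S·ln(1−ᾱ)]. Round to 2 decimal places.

Total surface area S = 14.1 + 333.7 + 17.7 + 1132.6 + 333.7 + 2.2 + 18.4 = 1852.4 sq m.
Σ(Sᵢαᵢ) = 14.1·0.22 + 333.7·0.03 + 17.7·0.56 + 1132.6·0.02 + 333.7·0.34 + 2.2·0.01 + 18.4·0.06 = 160.261.
ᾱ = 160.261 / 1852.4 = 0.0865.
Eyring denominator: −S ln(1−ᾱ) = 167.590.
V = 20.6 × 16.2 × 16.1 = 5372.892 m³.
T = 0.161·V/[−S·ln(1−ᾱ)] = 0.161·5372.892/167.590 = 5.16 s.

5.16 s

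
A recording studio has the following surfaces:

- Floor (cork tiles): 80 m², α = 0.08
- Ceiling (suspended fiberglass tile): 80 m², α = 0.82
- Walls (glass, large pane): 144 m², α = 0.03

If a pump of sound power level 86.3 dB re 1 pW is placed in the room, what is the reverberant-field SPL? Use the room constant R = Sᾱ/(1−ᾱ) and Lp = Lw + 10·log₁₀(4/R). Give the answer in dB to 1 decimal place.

72.2 dB

A = 76.320 sabins; S = 304.0 m².
ᾱ = 0.2511, so room constant R = A/(1−ᾱ) = 101.909 m².
Lp = 86.3 + 10·log₁₀(4/101.909) = 86.3 + (-14.06) = 72.2 dB.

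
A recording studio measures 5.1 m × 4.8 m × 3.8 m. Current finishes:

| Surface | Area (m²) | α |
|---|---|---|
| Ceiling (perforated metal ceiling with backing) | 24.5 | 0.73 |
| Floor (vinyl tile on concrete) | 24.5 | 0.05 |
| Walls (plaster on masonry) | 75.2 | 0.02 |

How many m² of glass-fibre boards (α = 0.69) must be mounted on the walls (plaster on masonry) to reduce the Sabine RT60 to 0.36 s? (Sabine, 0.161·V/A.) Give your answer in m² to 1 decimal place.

31.3

Equivalent absorption area: A₁ = 24.5·0.73 + 24.5·0.05 + 75.2·0.02 = 20.614 m².
V = 93.024 m³. Target absorption A₂ = 0.161 × 93.024 / 0.36 = 41.602 sabins.
ΔA needed = 41.602 − 20.614 = 20.988 sabins.
Each m² of panel replacing the walls (plaster on masonry) adds (0.69 − 0.02) = 0.67 sabins.
Area = ΔA/Δα = 20.988/0.67 = 31.3 m².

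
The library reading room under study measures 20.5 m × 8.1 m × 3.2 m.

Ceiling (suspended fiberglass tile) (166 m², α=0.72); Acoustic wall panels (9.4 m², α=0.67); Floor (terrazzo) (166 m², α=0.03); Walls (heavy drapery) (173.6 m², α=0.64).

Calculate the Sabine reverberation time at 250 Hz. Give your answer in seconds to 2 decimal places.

A = Σ Sᵢαᵢ = 166·0.72 + 9.4·0.67 + 166·0.03 + 173.6·0.64 = 241.902 sabins.
Volume V = 20.5 × 8.1 × 3.2 = 531.36 m³.
RT60 = 0.161 · V / A = 0.161 × 531.36 / 241.902 = 0.35 s.

0.35 seconds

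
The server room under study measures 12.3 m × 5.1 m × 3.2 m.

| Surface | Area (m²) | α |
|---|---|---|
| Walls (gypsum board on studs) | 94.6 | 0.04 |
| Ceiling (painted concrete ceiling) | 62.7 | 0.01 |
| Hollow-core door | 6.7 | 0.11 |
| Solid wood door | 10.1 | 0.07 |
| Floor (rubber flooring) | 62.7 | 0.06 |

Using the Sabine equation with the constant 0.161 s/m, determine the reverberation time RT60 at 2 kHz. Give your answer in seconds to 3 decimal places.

Summing Sᵢαᵢ: 3.784 + 0.627 + 0.737 + 0.707 + 3.762 → A = 9.617 sabins.
Volume V = 12.3 × 5.1 × 3.2 = 200.736 m³.
Sabine: RT60 = 0.161 × 200.736 / 9.617 = 3.361 s.

3.361 s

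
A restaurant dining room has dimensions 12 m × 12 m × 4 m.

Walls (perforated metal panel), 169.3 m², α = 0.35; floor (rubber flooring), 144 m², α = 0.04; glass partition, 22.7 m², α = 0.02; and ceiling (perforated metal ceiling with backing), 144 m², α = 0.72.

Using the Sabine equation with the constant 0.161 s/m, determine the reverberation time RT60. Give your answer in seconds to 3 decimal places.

Equivalent absorption area: A = 169.3×0.35 + 144×0.04 + 22.7×0.02 + 144×0.72 = 169.149 m².
Room volume: 576 m³.
T = 0.161 V/A = 0.161·576/169.149 = 0.548 s.

0.548 seconds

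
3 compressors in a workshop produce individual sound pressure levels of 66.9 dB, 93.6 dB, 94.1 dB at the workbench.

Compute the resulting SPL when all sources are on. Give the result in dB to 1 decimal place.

Converting to relative power and adding: 10^(66.9/10) + 10^(93.6/10) + 10^(94.1/10) = 4.866e+09.
L_total = 10·log₁₀(4.866e+09) = 96.9 dB.

96.9 dB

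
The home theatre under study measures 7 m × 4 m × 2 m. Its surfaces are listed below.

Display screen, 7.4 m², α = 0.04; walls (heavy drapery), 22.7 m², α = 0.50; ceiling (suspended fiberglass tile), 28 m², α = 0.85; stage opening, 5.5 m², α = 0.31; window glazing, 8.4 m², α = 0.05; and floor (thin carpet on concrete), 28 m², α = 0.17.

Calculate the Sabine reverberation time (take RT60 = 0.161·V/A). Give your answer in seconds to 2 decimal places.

0.21 sec

Equivalent absorption area: A = 7.4×0.04 + 22.7×0.50 + 28×0.85 + 5.5×0.31 + 8.4×0.05 + 28×0.17 = 42.331 m².
Room volume: 56 m³.
T = 0.161 V/A = 0.161·56/42.331 = 0.21 s.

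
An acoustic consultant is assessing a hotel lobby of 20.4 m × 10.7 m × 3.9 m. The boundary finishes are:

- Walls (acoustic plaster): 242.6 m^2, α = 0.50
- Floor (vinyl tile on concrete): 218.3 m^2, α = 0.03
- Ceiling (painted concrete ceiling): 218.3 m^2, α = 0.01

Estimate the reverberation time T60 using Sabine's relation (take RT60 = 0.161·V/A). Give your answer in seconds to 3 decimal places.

Summing Sᵢαᵢ: 121.300 + 6.549 + 2.183 → A = 130.032 sabins.
V = 20.4·10.7·3.9 = 851.292 m³.
Sabine: RT60 = 0.161 × 851.292 / 130.032 = 1.054 s.

1.054 seconds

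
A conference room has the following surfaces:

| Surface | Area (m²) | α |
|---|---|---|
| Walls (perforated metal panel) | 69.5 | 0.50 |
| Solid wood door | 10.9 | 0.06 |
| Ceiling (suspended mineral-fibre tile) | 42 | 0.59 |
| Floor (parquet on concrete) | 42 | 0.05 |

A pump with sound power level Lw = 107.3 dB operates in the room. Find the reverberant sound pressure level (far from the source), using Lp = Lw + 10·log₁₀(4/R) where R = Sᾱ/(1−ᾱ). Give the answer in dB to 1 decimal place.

Σ(Sᵢαᵢ) = 69.5×0.50 + 10.9×0.06 + 42×0.59 + 42×0.05 = 62.284; total area S = 164.4 m².
ᾱ = 62.284/164.4 = 0.3789; R = Sᾱ/(1−ᾱ) = 62.284/(1−0.3789) = 100.280 m².
Lp = Lw + 10 log₁₀(4/R) = 107.3 -13.99 = 93.3 dB.

93.3 dB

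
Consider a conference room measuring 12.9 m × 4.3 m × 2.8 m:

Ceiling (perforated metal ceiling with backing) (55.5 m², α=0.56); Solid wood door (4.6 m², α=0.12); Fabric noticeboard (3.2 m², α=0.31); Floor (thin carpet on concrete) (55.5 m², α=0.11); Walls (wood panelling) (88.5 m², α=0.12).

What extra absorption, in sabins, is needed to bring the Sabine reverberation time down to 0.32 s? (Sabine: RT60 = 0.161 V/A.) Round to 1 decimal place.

A₁ = Σ Sᵢαᵢ = 55.5*0.56 + 4.6*0.12 + 3.2*0.31 + 55.5*0.11 + 88.5*0.12 = 49.349 sabins.
For T = 0.32 s, need A₂ = 0.161·V/T = 0.161·155.316/0.32 = 78.143 sabins.
Additional absorption ΔA = 78.143 − 49.349 = 28.8 sabins.

28.8 sabins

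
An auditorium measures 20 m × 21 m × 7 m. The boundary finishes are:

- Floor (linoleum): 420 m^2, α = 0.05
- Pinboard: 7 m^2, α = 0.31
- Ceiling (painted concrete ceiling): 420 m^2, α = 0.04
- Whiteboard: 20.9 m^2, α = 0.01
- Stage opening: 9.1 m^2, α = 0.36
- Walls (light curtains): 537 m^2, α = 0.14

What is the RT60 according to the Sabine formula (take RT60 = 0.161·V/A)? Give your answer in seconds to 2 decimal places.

3.99 s

Equivalent absorption area: A = 420*0.05 + 7*0.31 + 420*0.04 + 20.9*0.01 + 9.1*0.36 + 537*0.14 = 118.635 m^2.
Room volume: 2940 m³.
Sabine: RT60 = 0.161 × 2940 / 118.635 = 3.99 s.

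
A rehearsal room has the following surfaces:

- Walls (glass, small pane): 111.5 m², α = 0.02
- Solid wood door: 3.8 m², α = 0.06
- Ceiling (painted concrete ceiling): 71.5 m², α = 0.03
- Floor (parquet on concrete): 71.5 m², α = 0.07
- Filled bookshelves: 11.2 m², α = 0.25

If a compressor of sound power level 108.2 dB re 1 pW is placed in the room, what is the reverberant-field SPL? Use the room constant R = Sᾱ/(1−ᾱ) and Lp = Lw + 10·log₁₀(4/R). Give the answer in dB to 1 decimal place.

103.1 dB

Σ(Sᵢαᵢ) = 111.5×0.02 + 3.8×0.06 + 71.5×0.03 + 71.5×0.07 + 11.2×0.25 = 12.408; total area S = 269.5 m².
ᾱ = 0.0460, so room constant R = A/(1−ᾱ) = 13.006 m².
Lp = 108.2 + 10·log₁₀(4/13.006) = 108.2 + (-5.12) = 103.1 dB.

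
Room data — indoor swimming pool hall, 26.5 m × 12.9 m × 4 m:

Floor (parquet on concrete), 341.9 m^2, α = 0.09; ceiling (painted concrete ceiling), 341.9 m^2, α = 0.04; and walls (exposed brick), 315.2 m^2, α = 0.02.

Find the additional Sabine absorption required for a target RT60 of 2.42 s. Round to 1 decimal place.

Total absorption A₁ = 341.9×0.09 + 341.9×0.04 + 315.2×0.02
  = 30.771 + 13.676 + 6.304 = 50.751 m^2 sabins.
V = 1367.4 m³. Required absorption A₂ = 0.161 × 1367.4 / 2.42 = 90.972 sabins.
Shortfall: 90.972 − 50.751 = 40.2 sabins.

40.2 sabins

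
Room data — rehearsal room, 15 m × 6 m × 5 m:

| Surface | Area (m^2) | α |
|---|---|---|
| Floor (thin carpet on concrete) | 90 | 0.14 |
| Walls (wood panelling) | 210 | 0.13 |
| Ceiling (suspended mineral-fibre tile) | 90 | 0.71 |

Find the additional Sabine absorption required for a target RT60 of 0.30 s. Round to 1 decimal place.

137.7 sabins

Total absorption A₁ = 90·0.14 + 210·0.13 + 90·0.71
  = 12.600 + 27.300 + 63.900 = 103.800 m^2 sabins.
Target A₂ = 0.161·450/0.30 = 241.500 sabins (V = 450 m³).
Shortfall: 241.500 − 103.800 = 137.7 sabins.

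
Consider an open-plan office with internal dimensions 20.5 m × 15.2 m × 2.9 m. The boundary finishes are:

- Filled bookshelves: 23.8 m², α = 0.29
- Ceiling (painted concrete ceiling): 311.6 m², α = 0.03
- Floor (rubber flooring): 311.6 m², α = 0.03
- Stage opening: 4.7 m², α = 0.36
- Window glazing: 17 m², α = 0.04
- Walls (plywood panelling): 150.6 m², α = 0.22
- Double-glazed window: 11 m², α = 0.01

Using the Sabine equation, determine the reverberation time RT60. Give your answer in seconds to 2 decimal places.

2.38 sec

Equivalent absorption area: A = 23.8·0.29 + 311.6·0.03 + 311.6·0.03 + 4.7·0.36 + 17·0.04 + 150.6·0.22 + 11·0.01 = 61.212 m².
V = 20.5·15.2·2.9 = 903.64 m³.
RT60 = 0.161 · V / A = 0.161 × 903.64 / 61.212 = 2.38 s.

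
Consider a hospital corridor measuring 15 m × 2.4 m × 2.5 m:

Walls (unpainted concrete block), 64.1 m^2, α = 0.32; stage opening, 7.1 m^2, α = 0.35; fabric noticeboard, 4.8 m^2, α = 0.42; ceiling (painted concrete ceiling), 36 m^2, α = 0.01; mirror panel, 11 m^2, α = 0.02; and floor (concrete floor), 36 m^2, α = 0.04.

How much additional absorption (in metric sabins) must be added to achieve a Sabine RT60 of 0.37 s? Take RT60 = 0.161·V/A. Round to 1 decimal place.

12.1 sabins

Total absorption A₁ = 64.1·0.32 + 7.1·0.35 + 4.8·0.42 + 36·0.01 + 11·0.02 + 36·0.04
  = 20.512 + 2.485 + 2.016 + 0.360 + 0.220 + 1.440 = 27.033 m^2 sabins.
Target A₂ = 0.161·90/0.37 = 39.162 sabins (V = 90 m³).
Additional absorption ΔA = 39.162 − 27.033 = 12.1 sabins.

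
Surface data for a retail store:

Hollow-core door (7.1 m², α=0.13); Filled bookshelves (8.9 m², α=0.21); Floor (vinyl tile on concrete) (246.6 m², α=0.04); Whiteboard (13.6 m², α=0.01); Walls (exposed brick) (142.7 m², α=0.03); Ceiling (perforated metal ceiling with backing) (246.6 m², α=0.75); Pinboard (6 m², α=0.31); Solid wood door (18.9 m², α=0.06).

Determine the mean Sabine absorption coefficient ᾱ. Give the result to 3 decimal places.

Total surface area S = 690.4 m².
Σ(Sᵢαᵢ) = 7.1×0.13 + 8.9×0.21 + 246.6×0.04 + 13.6×0.01 + 142.7×0.03 + 246.6×0.75 + 6×0.31 + 18.9×0.06 = 205.017.
ᾱ = A/S = 0.297.

0.297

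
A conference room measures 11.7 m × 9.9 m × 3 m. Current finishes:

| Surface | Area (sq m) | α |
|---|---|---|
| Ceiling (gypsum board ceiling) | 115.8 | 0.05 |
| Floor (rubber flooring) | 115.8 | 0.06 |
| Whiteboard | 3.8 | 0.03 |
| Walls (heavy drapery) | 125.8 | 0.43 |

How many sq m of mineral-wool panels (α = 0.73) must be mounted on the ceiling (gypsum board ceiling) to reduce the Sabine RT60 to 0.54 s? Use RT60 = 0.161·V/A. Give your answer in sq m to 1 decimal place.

Summing Sᵢαᵢ: 5.790 + 6.948 + 0.114 + 54.094 → A₁ = 66.946 sabins.
V = 347.49 m³. Target absorption A₂ = 0.161 × 347.49 / 0.54 = 103.603 sabins.
Absorption to add: 103.603 − 66.946 = 36.657 sabins.
Net gain per sq m: Δα = 0.73 − 0.05 = 0.68.
Panel area = 36.657 / 0.68 = 53.9 sq m.

53.9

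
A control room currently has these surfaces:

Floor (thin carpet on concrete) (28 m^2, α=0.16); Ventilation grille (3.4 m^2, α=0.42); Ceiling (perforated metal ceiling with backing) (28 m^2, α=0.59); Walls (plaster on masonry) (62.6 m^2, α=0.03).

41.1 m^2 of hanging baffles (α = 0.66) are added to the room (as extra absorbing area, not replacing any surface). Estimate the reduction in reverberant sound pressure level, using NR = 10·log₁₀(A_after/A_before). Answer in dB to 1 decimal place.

3.3 dB

A_before = Σ Sᵢαᵢ = 28*0.16 + 3.4*0.42 + 28*0.59 + 62.6*0.03 = 24.306 sabins.
Added absorption = 41.1 × 0.66 = 27.126 sabins.
New total A_after = 51.432 sabins.
Reduction = 10 log₁₀(A_after/A_before) = 10 log₁₀(2.1160) = 3.3 dB.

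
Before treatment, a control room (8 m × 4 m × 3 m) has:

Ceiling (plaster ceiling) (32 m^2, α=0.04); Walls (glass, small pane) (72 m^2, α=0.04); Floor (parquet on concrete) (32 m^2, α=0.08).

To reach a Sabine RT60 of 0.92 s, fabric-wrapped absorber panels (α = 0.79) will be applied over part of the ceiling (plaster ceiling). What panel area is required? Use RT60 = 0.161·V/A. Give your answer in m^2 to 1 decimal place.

Total absorption A₁ = 32·0.04 + 72·0.04 + 32·0.08
  = 1.280 + 2.880 + 2.560 = 6.720 m^2 sabins.
Required A₂ = 0.161·96/0.92 = 16.800 sabins.
Absorption to add: 16.800 − 6.720 = 10.080 sabins.
Net gain per m^2: Δα = 0.79 − 0.04 = 0.75.
Area = ΔA/Δα = 10.080/0.75 = 13.4 m^2.

13.4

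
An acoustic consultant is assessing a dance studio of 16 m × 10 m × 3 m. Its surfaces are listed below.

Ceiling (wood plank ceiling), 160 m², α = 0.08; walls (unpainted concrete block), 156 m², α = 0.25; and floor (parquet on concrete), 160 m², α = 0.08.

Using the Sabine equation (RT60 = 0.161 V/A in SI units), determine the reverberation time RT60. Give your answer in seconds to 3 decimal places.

Total absorption A = 160×0.08 + 156×0.25 + 160×0.08
  = 12.800 + 39.000 + 12.800 = 64.600 m² sabins.
Volume V = 16 × 10 × 3 = 480 m³.
RT60 = 0.161 · V / A = 0.161 × 480 / 64.600 = 1.196 s.

1.196 s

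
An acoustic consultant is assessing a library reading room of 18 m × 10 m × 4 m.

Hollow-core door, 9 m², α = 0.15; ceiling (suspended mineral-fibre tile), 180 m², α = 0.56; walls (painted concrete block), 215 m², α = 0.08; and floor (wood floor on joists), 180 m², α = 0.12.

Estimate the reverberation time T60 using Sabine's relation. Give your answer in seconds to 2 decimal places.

Summing Sᵢαᵢ: 1.350 + 100.800 + 17.200 + 21.600 → A = 140.950 sabins.
V = 18·10·4 = 720 m³.
RT60 = 0.161 · V / A = 0.161 × 720 / 140.950 = 0.82 s.

0.82 seconds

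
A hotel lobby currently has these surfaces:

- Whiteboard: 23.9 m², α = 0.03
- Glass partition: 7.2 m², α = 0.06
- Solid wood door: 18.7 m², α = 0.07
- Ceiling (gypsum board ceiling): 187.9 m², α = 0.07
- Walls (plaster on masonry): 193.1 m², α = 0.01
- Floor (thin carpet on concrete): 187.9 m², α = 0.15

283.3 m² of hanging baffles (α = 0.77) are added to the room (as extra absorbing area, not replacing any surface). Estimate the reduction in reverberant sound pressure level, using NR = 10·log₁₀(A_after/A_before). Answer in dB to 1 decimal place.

7.6 dB

Total absorption A_before = 23.9×0.03 + 7.2×0.06 + 18.7×0.07 + 187.9×0.07 + 193.1×0.01 + 187.9×0.15
  = 0.717 + 0.432 + 1.309 + 13.153 + 1.931 + 28.185 = 45.727 m² sabins.
Added absorption = 283.3 × 0.77 = 218.141 sabins.
A_after = 45.727 + 218.141 = 263.868 sabins.
NR = 10·log₁₀(263.868/45.727) = 7.6 dB.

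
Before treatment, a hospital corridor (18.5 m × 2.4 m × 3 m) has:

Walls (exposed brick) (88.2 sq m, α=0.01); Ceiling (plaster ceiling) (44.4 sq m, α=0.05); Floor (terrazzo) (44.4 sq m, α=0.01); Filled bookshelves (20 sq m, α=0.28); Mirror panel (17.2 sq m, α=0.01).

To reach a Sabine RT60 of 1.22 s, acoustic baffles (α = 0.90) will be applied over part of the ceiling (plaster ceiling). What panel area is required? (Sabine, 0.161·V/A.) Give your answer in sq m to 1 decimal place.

9.7

Total absorption A₁ = 88.2·0.01 + 44.4·0.05 + 44.4·0.01 + 20·0.28 + 17.2·0.01
  = 0.882 + 2.220 + 0.444 + 5.600 + 0.172 = 9.318 sq m sabins.
Required A₂ = 0.161·133.2/1.22 = 17.578 sabins.
Absorption to add: 17.578 − 9.318 = 8.260 sabins.
Net gain per sq m: Δα = 0.90 − 0.05 = 0.85.
Panel area = 8.260 / 0.85 = 9.7 sq m.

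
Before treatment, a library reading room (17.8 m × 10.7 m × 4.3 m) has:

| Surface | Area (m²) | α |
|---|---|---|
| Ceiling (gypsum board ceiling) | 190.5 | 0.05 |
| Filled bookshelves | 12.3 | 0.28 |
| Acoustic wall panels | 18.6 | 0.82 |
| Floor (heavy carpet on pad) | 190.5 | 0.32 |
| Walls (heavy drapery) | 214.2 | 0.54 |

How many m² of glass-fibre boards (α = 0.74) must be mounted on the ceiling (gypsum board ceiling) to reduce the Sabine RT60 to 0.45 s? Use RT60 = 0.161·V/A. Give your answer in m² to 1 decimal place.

127.8

Equivalent absorption area: A₁ = 190.5·0.05 + 12.3·0.28 + 18.6·0.82 + 190.5·0.32 + 214.2·0.54 = 204.849 m².
Required A₂ = 0.161·818.978/0.45 = 293.012 sabins.
Absorption to add: 293.012 − 204.849 = 88.163 sabins.
Each m² of panel replacing the ceiling (gypsum board ceiling) adds (0.74 − 0.05) = 0.69 sabins.
Panel area = 88.163 / 0.69 = 127.8 m².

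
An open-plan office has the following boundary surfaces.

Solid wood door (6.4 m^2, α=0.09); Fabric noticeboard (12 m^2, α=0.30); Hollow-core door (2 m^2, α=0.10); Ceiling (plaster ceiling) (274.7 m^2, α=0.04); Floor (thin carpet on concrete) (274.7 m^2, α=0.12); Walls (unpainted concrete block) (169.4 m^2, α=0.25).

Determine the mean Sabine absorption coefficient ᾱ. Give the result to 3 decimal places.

Total surface area S = 739.2 m^2.
A = 6.4·0.09 + 12·0.30 + 2·0.10 + 274.7·0.04 + 274.7·0.12 + 169.4·0.25 = 90.678 sabins.
ᾱ = A/S = 0.123.

0.123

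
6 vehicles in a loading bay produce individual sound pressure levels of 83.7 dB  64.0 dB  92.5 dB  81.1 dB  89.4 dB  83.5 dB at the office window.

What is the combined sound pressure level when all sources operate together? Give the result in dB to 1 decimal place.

Σ 10^(Lᵢ/10) = 3.239e+09.
Combined level = 10 log₁₀(3.239e+09) = 95.1 dB.

95.1 dB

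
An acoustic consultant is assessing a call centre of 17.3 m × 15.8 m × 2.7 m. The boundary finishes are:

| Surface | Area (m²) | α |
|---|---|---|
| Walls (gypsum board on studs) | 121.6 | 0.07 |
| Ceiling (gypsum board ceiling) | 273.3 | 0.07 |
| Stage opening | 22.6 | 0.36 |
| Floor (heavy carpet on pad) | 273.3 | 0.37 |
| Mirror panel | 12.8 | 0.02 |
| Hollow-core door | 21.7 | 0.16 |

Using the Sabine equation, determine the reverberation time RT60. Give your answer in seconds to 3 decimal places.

Summing Sᵢαᵢ: 8.512 + 19.131 + 8.136 + 101.121 + 0.256 + 3.472 → A = 140.628 sabins.
Room volume: 738.018 m³.
T = 0.161 V/A = 0.161·738.018/140.628 = 0.845 s.

0.845 sec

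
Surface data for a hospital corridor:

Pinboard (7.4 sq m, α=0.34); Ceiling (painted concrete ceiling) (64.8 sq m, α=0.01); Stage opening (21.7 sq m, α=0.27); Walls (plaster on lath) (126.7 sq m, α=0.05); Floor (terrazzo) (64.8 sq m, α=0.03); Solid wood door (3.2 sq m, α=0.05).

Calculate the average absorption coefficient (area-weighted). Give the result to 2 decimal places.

0.06

Total surface area S = 288.6 sq m.
A = 7.4·0.34 + 64.8·0.01 + 21.7·0.27 + 126.7·0.05 + 64.8·0.03 + 3.2·0.05 = 17.462 sabins.
ᾱ = 17.462 / 288.6 = 0.06.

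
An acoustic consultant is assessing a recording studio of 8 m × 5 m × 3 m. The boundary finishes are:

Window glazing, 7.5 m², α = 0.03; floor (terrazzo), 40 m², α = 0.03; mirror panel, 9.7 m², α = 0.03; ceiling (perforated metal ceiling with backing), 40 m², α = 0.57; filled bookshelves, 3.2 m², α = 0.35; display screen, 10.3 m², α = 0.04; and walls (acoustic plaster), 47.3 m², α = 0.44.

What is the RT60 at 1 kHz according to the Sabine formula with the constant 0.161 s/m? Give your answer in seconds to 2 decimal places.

Equivalent absorption area: A = 7.5×0.03 + 40×0.03 + 9.7×0.03 + 40×0.57 + 3.2×0.35 + 10.3×0.04 + 47.3×0.44 = 46.860 m².
Room volume: 120 m³.
Sabine: RT60 = 0.161 × 120 / 46.860 = 0.41 s.

0.41 sec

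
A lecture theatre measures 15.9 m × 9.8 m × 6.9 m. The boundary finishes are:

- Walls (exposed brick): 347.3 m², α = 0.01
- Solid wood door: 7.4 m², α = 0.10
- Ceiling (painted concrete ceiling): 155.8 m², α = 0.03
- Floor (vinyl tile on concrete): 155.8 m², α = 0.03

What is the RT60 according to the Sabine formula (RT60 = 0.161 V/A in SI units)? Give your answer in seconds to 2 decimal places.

A = Σ Sᵢαᵢ = 347.3·0.01 + 7.4·0.10 + 155.8·0.03 + 155.8·0.03 = 13.561 sabins.
Room volume: 1075.158 m³.
T = 0.161 V/A = 0.161·1075.158/13.561 = 12.76 s.

12.76 s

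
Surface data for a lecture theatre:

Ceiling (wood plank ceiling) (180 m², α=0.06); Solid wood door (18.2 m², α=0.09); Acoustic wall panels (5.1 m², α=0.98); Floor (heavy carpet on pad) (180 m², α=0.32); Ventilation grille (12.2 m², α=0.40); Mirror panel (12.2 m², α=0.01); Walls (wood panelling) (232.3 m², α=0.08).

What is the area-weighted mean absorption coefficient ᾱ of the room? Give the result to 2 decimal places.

Total surface area S = 640.0 m².
Σ(Sᵢαᵢ) = 180·0.06 + 18.2·0.09 + 5.1·0.98 + 180·0.32 + 12.2·0.40 + 12.2·0.01 + 232.3·0.08 = 98.622.
ᾱ = A/S = 0.15.

0.15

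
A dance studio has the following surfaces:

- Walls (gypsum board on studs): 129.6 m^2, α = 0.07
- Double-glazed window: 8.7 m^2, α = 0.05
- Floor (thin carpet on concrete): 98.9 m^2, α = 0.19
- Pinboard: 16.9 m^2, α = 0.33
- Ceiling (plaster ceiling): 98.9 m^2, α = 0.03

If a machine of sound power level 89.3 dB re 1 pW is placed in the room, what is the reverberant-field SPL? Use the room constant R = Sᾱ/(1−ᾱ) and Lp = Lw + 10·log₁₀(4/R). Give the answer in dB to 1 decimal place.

79.2 dB

A = 36.842 sabins; S = 353.0 m^2.
ᾱ = 0.1044, so room constant R = A/(1−ᾱ) = 41.137 m^2.
Lp = Lw + 10 log₁₀(4/R) = 89.3 -10.12 = 79.2 dB.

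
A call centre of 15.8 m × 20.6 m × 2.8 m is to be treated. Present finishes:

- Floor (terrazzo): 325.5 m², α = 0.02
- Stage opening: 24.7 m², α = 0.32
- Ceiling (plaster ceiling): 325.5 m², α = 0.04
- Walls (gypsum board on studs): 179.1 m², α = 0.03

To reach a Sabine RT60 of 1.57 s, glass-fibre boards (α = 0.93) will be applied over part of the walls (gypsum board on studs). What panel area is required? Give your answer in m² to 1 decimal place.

67.4

Equivalent absorption area: A₁ = 325.5·0.02 + 24.7·0.32 + 325.5·0.04 + 179.1·0.03 = 32.807 m².
V = 911.344 m³. Target absorption A₂ = 0.161 × 911.344 / 1.57 = 93.456 sabins.
ΔA needed = 93.456 − 32.807 = 60.649 sabins.
Net gain per m²: Δα = 0.93 − 0.03 = 0.90.
Area = ΔA/Δα = 60.649/0.90 = 67.4 m².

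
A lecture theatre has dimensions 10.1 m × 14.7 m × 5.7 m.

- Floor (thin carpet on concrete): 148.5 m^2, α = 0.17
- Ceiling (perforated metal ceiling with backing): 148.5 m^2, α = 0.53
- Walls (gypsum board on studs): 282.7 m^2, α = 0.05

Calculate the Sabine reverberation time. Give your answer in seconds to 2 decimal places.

1.15 s

Summing Sᵢαᵢ: 25.245 + 78.705 + 14.135 → A = 118.085 sabins.
V = 10.1·14.7·5.7 = 846.279 m³.
T = 0.161 V/A = 0.161·846.279/118.085 = 1.15 s.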